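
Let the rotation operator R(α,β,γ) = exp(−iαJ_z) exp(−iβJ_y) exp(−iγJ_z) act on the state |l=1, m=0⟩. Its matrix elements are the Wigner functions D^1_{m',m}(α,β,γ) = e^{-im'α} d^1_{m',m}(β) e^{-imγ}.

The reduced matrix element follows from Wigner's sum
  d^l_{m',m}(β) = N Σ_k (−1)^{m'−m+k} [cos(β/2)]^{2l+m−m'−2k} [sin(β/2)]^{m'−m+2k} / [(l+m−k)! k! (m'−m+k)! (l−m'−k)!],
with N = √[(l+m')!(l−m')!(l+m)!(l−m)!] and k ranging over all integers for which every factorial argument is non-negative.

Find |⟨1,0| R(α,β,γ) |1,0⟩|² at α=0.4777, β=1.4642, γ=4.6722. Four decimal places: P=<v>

P=0.0113

D^1_{0,0}(0.4777,1.4642,4.6722) = e^{-i·0·0.4777}·d^1_{0,0}(1.4642)·e^{-i·0·4.6722}. Compute d first:
c=cos(1.4642/2)=0.743772, s=sin(1.4642/2)=0.668433; N=√[1·1·1·1]=1.000000
k: max(0,(0)−(0))=0 … min(1+(0),1−(0))=1
  k=0: (−1)^0·1.0000/(1)·0.7438^2·0.6684^0 = +0.553197
  k=1: (−1)^1·1.0000/(1)·0.7438^0·0.6684^2 = -0.446803
d^1_{0,0}(1.4642) = +0.553197 -0.446803 = +0.106395
|D^1_{0,0}|² = |d^1_{0,0}(β)|² = (+0.106395)² = 0.011320 (the z-rotation phases have unit modulus)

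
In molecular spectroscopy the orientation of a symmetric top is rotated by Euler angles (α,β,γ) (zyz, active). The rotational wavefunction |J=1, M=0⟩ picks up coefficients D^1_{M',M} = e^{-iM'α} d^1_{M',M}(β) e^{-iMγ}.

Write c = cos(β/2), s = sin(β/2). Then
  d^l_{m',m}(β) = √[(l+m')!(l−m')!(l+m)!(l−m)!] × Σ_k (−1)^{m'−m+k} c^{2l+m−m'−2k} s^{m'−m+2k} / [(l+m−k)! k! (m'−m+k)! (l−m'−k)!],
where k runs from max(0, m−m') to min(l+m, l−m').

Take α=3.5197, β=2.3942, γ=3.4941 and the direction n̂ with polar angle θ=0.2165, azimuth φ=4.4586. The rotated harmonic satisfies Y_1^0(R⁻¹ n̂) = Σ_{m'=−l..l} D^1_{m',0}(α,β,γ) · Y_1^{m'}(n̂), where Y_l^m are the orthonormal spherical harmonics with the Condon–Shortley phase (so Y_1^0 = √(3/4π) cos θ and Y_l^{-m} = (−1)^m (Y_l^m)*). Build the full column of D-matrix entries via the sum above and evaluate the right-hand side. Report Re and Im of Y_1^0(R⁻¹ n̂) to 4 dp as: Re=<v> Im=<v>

Re=-0.3079 Im=0.0000

Need the full column D^1_{m',0} for m'=−1..1 at α=3.5197, β=2.3942, γ=3.4941.
cos(β/2)=0.365059, sin(β/2)=0.930984
d^1_{-1,0}: single k=1 term ⇒ +0.480641;  D = -0.446691-0.177434i
d^1_{0,0}: k∈[0..1] ⇒ +0.133268 -0.866732 = -0.733464;  D = -0.733464+0.000000i
d^1_{1,0}: single k=0 term ⇒ -0.480641;  D = +0.446691-0.177434i
Y_1^{m'}(θ=0.2165,φ=4.4586) and Σ D·Y over m':
  (-0.4467-0.1774i)·(-0.0186+0.0718i)  (-0.7335+0.0000i)·(+0.4772+0.0000i)  (+0.4467-0.1774i)·(+0.0186+0.0718i)
Y_1^0(R⁻¹ n̂) = -0.307866+0.000000i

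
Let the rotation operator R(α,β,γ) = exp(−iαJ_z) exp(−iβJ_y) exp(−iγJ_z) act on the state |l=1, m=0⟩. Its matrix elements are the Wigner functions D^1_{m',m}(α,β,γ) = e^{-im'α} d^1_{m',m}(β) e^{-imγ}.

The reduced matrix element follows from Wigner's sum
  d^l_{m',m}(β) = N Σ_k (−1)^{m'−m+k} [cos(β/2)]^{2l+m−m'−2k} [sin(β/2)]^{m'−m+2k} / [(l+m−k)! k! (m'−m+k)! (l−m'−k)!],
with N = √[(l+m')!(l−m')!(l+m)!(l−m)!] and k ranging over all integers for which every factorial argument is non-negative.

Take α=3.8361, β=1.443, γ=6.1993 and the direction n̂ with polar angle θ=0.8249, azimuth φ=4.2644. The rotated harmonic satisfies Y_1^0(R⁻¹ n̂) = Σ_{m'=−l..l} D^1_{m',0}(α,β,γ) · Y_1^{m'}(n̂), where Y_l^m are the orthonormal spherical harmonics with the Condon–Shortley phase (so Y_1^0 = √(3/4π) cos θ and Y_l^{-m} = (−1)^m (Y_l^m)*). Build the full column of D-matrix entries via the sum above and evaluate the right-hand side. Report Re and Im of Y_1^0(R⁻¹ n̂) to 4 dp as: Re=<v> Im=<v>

Need the full column D^1_{m',0} for m'=−1..1 at α=3.8361, β=1.443, γ=6.1993.
cos(β/2)=0.750816, sin(β/2)=0.660512
d^1_{-1,0}: single k=1 term ⇒ +0.701340;  D = -0.538888-0.448863i
d^1_{0,0}: k∈[0..1] ⇒ +0.563724 -0.436276 = +0.127449;  D = +0.127449+0.000000i
d^1_{1,0}: single k=0 term ⇒ -0.701340;  D = +0.538888-0.448863i
Y_1^{m'}(θ=0.8249,φ=4.2644) and Σ D·Y over m':
  (-0.5389-0.4489i)·(-0.1099+0.2287i)  (+0.1274+0.0000i)·(+0.3316+0.0000i)  (+0.5389-0.4489i)·(+0.1099+0.2287i)
Y_1^0(R⁻¹ n̂) = +0.366051+0.000000i

Re=0.3661 Im=0.0000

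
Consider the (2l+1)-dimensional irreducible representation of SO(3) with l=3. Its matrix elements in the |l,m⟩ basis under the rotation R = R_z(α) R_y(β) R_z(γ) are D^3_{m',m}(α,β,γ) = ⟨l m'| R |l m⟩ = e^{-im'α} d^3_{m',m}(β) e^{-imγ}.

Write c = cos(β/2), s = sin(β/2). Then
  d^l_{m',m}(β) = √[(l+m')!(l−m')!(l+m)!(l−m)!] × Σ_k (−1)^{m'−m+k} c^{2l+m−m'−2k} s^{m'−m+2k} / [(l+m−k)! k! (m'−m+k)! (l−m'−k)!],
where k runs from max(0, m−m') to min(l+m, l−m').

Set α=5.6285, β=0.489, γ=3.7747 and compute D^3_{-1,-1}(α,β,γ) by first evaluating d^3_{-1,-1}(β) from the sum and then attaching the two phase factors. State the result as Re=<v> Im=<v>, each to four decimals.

Re=-0.4381 Im=0.0095

First d^3_{-1,-1}(β=0.489), then the phase factors e^{-i(-1)α} and e^{-i(-1)γ}:
With c≡cos(β/2)=0.970258 and s≡sin(β/2)=0.242071, N=[2·24·2·24]^{1/2}=48.000000
k∈{0,1,2} keeps every argument non-negative
  k=0: (−1)^0·48.0000/(48)·0.9703^6·0.2421^0 = +0.834305
  k=1: (−1)^1·48.0000/(6)·0.9703^4·0.2421^2 = -0.415457
  k=2: (−1)^2·48.0000/(8)·0.9703^2·0.2421^4 = +0.019395
d^3_{-1,-1}(0.489) = +0.834305 -0.415457 +0.019395 = +0.438243
D = (+0.793240-0.608910i)·(+0.438243)·(-0.806193-0.591653i) = -0.438141+0.009456i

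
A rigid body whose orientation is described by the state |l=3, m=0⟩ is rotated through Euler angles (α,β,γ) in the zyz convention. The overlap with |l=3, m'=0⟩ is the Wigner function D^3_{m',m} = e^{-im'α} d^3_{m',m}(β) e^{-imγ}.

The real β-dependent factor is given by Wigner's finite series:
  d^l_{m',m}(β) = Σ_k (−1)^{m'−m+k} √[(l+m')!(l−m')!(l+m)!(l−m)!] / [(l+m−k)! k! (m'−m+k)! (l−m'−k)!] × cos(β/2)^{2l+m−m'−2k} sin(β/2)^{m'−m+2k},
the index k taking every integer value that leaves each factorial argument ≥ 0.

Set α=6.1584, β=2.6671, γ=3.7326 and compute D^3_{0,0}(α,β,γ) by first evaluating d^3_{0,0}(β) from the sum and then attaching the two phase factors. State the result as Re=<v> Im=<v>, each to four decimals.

Re=-0.4253 Im=0.0000

First d^3_{0,0}(β=2.6671), then the phase factors e^{-i(0)α} and e^{-i(0)γ}:
c=cos(2.6671/2)=0.235027, s=sin(2.6671/2)=0.971989; N=√[6·6·6·6]=36.000000
k∈{0,1,2,3} keeps every argument non-negative
  k=0: (−1)^0·36.0000/(36)·0.2350^6·0.9720^0 = +0.000169
  k=1: (−1)^1·36.0000/(4)·0.2350^4·0.9720^2 = -0.025944
  k=2: (−1)^2·36.0000/(4)·0.2350^2·0.9720^4 = +0.443734
  k=3: (−1)^3·36.0000/(36)·0.2350^0·0.9720^6 = -0.843272
d^3_{0,0}(2.6671) = +0.000169 -0.025944 +0.443734 -0.843272 = -0.425313
Attach z-rotation phases: D = e^{-i(0)(6.1584)}·(-0.425313)·e^{-i(0)(3.7326)} = -0.425313+0.000000i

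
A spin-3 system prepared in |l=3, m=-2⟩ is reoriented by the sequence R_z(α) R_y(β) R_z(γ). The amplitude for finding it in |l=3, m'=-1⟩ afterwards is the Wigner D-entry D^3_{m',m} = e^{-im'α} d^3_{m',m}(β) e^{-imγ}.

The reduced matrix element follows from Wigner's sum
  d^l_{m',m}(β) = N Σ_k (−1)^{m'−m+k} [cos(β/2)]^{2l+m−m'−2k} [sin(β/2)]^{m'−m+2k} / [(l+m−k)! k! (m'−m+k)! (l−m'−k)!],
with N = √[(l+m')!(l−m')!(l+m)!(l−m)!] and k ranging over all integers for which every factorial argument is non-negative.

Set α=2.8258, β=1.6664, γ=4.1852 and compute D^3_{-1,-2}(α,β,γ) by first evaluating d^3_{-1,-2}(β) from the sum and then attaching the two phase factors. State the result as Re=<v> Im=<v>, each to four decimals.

Re=0.0912 Im=-0.4487

D^3_{-1,-2}(2.8258,1.6664,4.1852) = e^{-i·-1·2.8258}·d^3_{-1,-2}(1.6664)·e^{-i·-2·4.1852}. Compute d first:
c=cos(1.6664/2)=0.672511, s=sin(1.6664/2)=0.740087; N=√[2·24·1·120]=75.894664
k∈{0,1} keeps every argument non-negative
  k=0: (−1)^1·75.8947/(24)·0.6725^5·0.7401^1 = -0.321943
  k=1: (−1)^2·75.8947/(12)·0.6725^3·0.7401^3 = +0.779788
d^3_{-1,-2}(1.6664) = -0.321943 +0.779788 = +0.457845
Phases: e^{-i·(-1)·2.8258}=-0.950551+0.310570i, e^{-i·(-2)·4.1852}=-0.493769+0.869593i ⇒ D=+0.091240-0.448661i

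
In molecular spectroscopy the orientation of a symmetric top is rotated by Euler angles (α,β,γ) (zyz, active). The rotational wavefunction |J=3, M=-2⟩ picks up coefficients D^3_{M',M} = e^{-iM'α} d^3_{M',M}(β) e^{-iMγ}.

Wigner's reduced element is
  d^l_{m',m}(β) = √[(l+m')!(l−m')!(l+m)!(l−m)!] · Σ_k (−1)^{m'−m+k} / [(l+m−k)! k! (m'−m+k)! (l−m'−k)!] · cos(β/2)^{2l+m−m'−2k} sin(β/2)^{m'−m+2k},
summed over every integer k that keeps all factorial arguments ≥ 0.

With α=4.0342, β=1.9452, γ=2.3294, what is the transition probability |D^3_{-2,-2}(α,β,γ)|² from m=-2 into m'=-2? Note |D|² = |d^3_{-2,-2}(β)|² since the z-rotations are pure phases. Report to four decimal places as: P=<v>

P=0.0970

D^3_{-2,-2}(4.0342,1.9452,2.3294) = e^{-i·-2·4.0342}·d^3_{-2,-2}(1.9452)·e^{-i·-2·2.3294}. Compute d first:
c=cos(1.9452/2)=0.563153, s=sin(1.9452/2)=0.826353; N=√[1·120·1·120]=120.000000
k∈{0,1} keeps every argument non-negative
  k=0: (−1)^0·120.0000/(120)·0.5632^6·0.8264^0 = +0.031898
  k=1: (−1)^1·120.0000/(24)·0.5632^4·0.8264^2 = -0.343405
d^3_{-2,-2}(1.9452) = +0.031898 -0.343405 = -0.311507
|D^3_{-2,-2}|² = |d^3_{-2,-2}(β)|² = (-0.311507)² = 0.097037 (the z-rotation phases have unit modulus)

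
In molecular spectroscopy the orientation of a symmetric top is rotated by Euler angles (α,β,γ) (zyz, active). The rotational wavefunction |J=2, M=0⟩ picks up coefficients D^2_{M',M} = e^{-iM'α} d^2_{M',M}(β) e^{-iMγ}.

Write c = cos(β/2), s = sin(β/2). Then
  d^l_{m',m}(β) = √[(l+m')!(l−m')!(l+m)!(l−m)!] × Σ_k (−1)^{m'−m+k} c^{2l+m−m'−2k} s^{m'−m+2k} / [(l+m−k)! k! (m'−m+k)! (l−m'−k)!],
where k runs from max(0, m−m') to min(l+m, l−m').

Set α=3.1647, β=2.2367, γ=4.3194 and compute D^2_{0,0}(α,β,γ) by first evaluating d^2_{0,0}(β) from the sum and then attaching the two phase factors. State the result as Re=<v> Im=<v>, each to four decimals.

D^2_{0,0}(3.1647,2.2367,4.3194) = e^{-i·0·3.1647}·d^2_{0,0}(2.2367)·e^{-i·0·4.3194}. Compute d first:
With c≡cos(β/2)=0.437167 and s≡sin(β/2)=0.899380, N=[2·2·2·2]^{1/2}=4.000000
Admissible k: 0..2 (factorial args all ≥0)
  k=0: (−1)^0·4.0000/(4)·0.4372^4·0.8994^0 = +0.036525
  k=1: (−1)^1·4.0000/(1)·0.4372^2·0.8994^2 = -0.618360
  k=2: (−1)^2·4.0000/(4)·0.4372^0·0.8994^4 = +0.654295
d^2_{0,0}(2.2367) = +0.036525 -0.618360 +0.654295 = +0.072460
Attach z-rotation phases: D = e^{-i(0)(3.1647)}·(+0.072460)·e^{-i(0)(4.3194)} = +0.072460+0.000000i

Re=0.0725 Im=0.0000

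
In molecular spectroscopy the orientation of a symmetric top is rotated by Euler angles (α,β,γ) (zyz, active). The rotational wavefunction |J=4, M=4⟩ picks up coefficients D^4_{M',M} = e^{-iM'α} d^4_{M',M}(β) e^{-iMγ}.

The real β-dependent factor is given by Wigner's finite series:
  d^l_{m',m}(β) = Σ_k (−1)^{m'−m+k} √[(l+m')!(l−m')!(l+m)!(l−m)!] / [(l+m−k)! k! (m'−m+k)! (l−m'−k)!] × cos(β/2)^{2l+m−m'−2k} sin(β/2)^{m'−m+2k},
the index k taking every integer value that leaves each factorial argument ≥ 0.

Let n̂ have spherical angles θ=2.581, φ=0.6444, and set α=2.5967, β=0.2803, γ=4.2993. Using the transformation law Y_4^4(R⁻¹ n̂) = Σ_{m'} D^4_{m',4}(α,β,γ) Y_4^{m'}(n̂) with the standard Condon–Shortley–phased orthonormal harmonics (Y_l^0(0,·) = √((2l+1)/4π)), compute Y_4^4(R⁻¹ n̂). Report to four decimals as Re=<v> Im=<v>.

Need the full column D^4_{m',4} for m'=−4..4 at α=2.5967, β=0.2803, γ=4.2993.
cos(β/2)=0.990195, sin(β/2)=0.139692
d^4_{-4,4}: single k=8 term ⇒ +0.000000;  D = +0.000000-0.000000i
d^4_{-3,4}: single k=7 term ⇒ +0.000003;  D = -0.000003-0.000000i
d^4_{-2,4}: single k=6 term ⇒ +0.000039;  D = +0.000033+0.000021i
d^4_{-1,4}: single k=5 term ⇒ +0.000386;  D = -0.000173-0.000346i
d^4_{0,4}: single k=4 term ⇒ +0.003063;  D = -0.000250+0.003053i
d^4_{1,4}: single k=3 term ⇒ +0.019418;  D = +0.011384-0.015731i
d^4_{2,4}: single k=2 term ⇒ +0.097329;  D = -0.089667+0.037853i
d^4_{3,4}: single k=1 term ⇒ +0.368774;  D = +0.364881+0.053446i
d^4_{4,4}: single k=0 term ⇒ +0.924200;  D = -0.712589-0.588526i
Y_4^{m'}(θ=2.581,φ=0.6444) and Σ D·Y over m':
  (+0.0000-0.0000i)·(-0.0299-0.0189i)  (-0.0000-0.0000i)·(+0.0565+0.1490i)  (+0.0000+0.0000i)·(+0.1058-0.3652i)  (-0.0002-0.0003i)·(-0.3442+0.2587i)  (-0.0002+0.0031i)·(-0.0540+0.0000i)  (+0.0114-0.0157i)·(+0.3442+0.2587i)  (-0.0897+0.0379i)·(+0.1058+0.3652i)  (+0.3649+0.0534i)·(-0.0565+0.1490i)  (-0.7126-0.5885i)·(-0.0299+0.0189i)
Y_4^4(R⁻¹ n̂) = -0.011304+0.024145i

Re=-0.0113 Im=0.0241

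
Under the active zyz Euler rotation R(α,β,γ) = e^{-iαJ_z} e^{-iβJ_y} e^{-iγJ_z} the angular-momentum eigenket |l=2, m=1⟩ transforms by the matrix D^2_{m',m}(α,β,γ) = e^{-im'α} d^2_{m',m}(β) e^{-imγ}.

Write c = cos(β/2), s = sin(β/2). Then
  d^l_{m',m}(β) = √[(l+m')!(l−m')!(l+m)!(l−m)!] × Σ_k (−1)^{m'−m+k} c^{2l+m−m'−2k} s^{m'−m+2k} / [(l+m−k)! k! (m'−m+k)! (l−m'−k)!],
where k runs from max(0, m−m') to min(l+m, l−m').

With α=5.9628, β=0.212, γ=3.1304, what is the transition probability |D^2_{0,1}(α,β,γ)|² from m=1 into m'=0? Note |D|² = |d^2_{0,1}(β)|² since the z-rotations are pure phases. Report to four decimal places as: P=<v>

Split into d^2_{0,1}(β=0.212) × two z-phases.
Half-angle: c=0.994387, s=0.105802. N=√(2·2·6·1)=4.898979
Admissible k: 1..2 (factorial args all ≥0)
  k=1: (−1)^0·4.8990/(2)·0.9944^3·0.1058^1 = +0.254821
  k=2: (−1)^1·4.8990/(2)·0.9944^1·0.1058^3 = -0.002885
d^2_{0,1}(0.212) = +0.254821 -0.002885 = +0.251936
|D^2_{0,1}|² = |d^2_{0,1}(β)|² = (+0.251936)² = 0.063472 (the z-rotation phases have unit modulus)

P=0.0635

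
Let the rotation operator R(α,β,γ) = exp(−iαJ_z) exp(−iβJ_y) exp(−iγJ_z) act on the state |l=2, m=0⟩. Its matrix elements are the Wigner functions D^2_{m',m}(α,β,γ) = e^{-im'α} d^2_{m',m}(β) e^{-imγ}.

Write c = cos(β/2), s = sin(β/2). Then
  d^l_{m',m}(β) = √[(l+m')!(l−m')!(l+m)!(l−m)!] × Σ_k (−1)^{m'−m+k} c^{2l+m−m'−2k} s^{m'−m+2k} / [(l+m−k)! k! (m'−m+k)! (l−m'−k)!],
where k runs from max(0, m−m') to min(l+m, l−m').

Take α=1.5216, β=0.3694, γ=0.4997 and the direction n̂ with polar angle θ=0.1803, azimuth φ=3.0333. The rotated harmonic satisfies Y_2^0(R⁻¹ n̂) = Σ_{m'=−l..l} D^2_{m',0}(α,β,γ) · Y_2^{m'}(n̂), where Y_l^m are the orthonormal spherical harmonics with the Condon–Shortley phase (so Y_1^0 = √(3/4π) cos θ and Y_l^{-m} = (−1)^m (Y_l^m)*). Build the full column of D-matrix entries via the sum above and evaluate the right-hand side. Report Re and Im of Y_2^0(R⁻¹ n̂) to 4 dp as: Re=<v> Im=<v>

Re=0.4876 Im=0.0000

Need the full column D^2_{m',0} for m'=−2..2 at α=1.5216, β=0.3694, γ=0.4997.
cos(β/2)=0.982991, sin(β/2)=0.183652
d^2_{-2,0}: single k=2 term ⇒ +0.079830;  D = -0.079444+0.007842i
d^2_{-1,0}: k∈[1..2] ⇒ +0.427287 -0.014915 = +0.412372;  D = +0.020279+0.411873i
d^2_{0,0}: k∈[0..2] ⇒ +0.933682 -0.130361 +0.001138 = +0.804458;  D = +0.804458+0.000000i
d^2_{1,0}: k∈[0..1] ⇒ -0.427287 +0.014915 = -0.412372;  D = -0.020279+0.411873i
d^2_{2,0}: single k=0 term ⇒ +0.079830;  D = -0.079444-0.007842i
Y_2^{m'}(θ=0.1803,φ=3.0333) and Σ D·Y over m':
  (-0.0794+0.0078i)·(+0.0121+0.0027i)  (+0.0203+0.4119i)·(-0.1355-0.0147i)  (+0.8045+0.0000i)·(+0.6004+0.0000i)  (-0.0203+0.4119i)·(+0.1355-0.0147i)  (-0.0794-0.0078i)·(+0.0121-0.0027i)
Y_2^0(R⁻¹ n̂) = +0.487631+0.000000i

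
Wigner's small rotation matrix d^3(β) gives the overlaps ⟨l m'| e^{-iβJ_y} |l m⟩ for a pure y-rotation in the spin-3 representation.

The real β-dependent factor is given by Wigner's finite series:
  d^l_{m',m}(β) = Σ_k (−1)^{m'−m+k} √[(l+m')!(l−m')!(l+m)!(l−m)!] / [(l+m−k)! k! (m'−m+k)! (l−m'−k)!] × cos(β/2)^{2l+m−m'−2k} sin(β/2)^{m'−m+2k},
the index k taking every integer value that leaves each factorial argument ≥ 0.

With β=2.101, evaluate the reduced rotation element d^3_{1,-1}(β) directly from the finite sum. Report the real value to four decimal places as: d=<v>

d=-0.4180

d^3_{1,-1}(β=2.101) via Wigner's sum:
With c≡cos(β/2)=0.497137 and s≡sin(β/2)=0.867672, N=[24·2·2·24]^{1/2}=48.000000
Admissible k: 0..2 (factorial args all ≥0)
  k=0: (−1)^2·48.0000/(8)·0.4971^4·0.8677^2 = +0.275910
  k=1: (−1)^3·48.0000/(6)·0.4971^2·0.8677^4 = -1.120637
  k=2: (−1)^4·48.0000/(48)·0.4971^0·0.8677^6 = +0.426710
d^3_{1,-1}(2.101) = +0.275910 -1.120637 +0.426710 = -0.418016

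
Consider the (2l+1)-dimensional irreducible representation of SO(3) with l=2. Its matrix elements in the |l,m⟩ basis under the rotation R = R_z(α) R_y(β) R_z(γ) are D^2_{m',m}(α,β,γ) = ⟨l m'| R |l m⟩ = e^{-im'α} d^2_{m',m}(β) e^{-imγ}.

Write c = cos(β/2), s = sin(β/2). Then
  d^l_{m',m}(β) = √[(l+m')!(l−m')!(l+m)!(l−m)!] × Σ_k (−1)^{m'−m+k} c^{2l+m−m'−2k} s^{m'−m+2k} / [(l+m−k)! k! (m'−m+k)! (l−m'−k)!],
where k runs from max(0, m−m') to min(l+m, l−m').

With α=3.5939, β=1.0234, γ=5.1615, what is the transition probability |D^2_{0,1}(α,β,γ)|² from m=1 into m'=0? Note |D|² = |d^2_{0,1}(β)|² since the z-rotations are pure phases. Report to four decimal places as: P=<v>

P=0.2963

D^2_{0,1}(3.5939,1.0234,5.1615) = e^{-i·0·3.5939}·d^2_{0,1}(1.0234)·e^{-i·1·5.1615}. Compute d first:
With c≡cos(β/2)=0.871913 and s≡sin(β/2)=0.489660, N=[2·2·6·1]^{1/2}=4.898979
The bounds max(0,m−m')=1 and min(l+m,l−m')=2 give 2 terms
  k=1: (−1)^0·4.8990/(2)·0.8719^3·0.4897^1 = +0.795043
  k=2: (−1)^1·4.8990/(2)·0.8719^1·0.4897^3 = -0.250746
d^2_{0,1}(1.0234) = +0.795043 -0.250746 = +0.544297
|D^2_{0,1}|² = |d^2_{0,1}(β)|² = (+0.544297)² = 0.296259 (the z-rotation phases have unit modulus)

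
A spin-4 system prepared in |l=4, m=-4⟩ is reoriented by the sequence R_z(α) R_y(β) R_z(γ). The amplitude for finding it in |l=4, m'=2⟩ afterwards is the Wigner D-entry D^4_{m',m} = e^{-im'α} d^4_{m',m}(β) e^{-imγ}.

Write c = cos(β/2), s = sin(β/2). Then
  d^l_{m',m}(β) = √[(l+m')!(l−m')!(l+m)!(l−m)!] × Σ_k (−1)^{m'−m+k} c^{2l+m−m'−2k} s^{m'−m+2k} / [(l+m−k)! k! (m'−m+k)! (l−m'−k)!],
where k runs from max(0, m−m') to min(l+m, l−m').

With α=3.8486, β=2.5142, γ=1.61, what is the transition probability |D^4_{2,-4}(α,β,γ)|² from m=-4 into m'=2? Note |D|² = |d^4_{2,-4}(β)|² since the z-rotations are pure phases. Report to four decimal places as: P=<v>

D^4_{2,-4}(3.8486,2.5142,1.61) = e^{-i·2·3.8486}·d^4_{2,-4}(2.5142)·e^{-i·-4·1.61}. Compute d first:
Half-angle: c=0.308577, s=0.951199. N=√(720·2·1·40320)=7619.763776
Admissible k: 0..0 (factorial args all ≥0)
  k=0: (−1)^6·7619.7638/(1440)·0.3086^2·0.9512^6 = +0.373194
d^4_{2,-4}(2.5142) = +0.373194
|D^4_{2,-4}|² = |d^4_{2,-4}(β)|² = (+0.373194)² = 0.139274 (the z-rotation phases have unit modulus)

P=0.1393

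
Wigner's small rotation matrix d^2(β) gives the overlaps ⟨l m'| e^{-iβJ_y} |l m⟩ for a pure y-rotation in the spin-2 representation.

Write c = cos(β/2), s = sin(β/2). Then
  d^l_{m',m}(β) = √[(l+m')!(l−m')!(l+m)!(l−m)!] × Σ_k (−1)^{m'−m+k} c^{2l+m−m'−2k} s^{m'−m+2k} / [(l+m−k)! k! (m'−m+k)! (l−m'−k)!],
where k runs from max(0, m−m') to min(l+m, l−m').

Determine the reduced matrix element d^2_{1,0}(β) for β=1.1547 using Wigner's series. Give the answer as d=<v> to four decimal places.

d=-0.4528

d^2_{1,0}(β=1.1547) via Wigner's sum:
Half-angle: c=0.837912, s=0.545805. N=√(6·1·2·2)=4.898979
k: max(0,(0)−(1))=0 … min(2+(0),2−(1))=1
  k=0: (−1)^1·4.8990/(2)·0.8379^3·0.5458^1 = -0.786518
  k=1: (−1)^2·4.8990/(2)·0.8379^1·0.5458^3 = +0.333724
d^2_{1,0}(1.1547) = -0.786518 +0.333724 = -0.452794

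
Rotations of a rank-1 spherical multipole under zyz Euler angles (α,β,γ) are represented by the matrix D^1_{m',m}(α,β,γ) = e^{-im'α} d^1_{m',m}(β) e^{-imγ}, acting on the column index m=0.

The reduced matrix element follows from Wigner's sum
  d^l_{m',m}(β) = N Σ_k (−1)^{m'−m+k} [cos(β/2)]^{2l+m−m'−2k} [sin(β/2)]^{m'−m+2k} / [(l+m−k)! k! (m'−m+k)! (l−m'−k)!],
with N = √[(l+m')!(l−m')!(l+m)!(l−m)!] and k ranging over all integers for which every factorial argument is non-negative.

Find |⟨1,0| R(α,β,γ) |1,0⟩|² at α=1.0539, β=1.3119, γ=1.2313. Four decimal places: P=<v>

P=0.0655

D^1_{0,0}(1.0539,1.3119,1.2313) = e^{-i·0·1.0539}·d^1_{0,0}(1.3119)·e^{-i·0·1.2313}. Compute d first:
Half-angle: c=0.792469, s=0.609912. N=√(1·1·1·1)=1.000000
Admissible k: 0..1 (factorial args all ≥0)
  k=0: (−1)^0·1.0000/(1)·0.7925^2·0.6099^0 = +0.628007
  k=1: (−1)^1·1.0000/(1)·0.7925^0·0.6099^2 = -0.371993
d^1_{0,0}(1.3119) = +0.628007 -0.371993 = +0.256014
|D^1_{0,0}|² = |d^1_{0,0}(β)|² = (+0.256014)² = 0.065543 (the z-rotation phases have unit modulus)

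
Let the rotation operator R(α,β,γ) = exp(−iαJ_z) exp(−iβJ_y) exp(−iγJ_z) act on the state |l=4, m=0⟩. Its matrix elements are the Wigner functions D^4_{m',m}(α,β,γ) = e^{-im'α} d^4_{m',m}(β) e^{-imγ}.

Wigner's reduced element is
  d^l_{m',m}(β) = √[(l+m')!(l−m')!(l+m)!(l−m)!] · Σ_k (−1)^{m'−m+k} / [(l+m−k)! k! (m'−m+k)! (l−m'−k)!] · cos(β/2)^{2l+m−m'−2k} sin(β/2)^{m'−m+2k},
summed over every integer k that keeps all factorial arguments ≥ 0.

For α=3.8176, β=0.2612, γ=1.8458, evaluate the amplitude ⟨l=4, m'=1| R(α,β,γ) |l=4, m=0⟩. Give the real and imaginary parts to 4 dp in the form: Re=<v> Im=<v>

Re=0.3844 Im=-0.3083

First d^4_{1,0}(β=0.2612), then the phase factors e^{-i(1)α} and e^{-i(0)γ}:
Half-angle: c=0.991484, s=0.130229. N=√(120·6·24·24)=643.987578
k∈{0,1,2,3} keeps every argument non-negative
  k=0: (−1)^1·643.9876/(144)·0.9915^7·0.1302^1 = -0.548558
  k=1: (−1)^2·643.9876/(24)·0.9915^5·0.1302^3 = +0.056783
  k=2: (−1)^3·643.9876/(24)·0.9915^3·0.1302^5 = -0.000980
  k=3: (−1)^4·643.9876/(144)·0.9915^1·0.1302^7 = +0.000003
d^4_{1,0}(0.2612) = -0.548558 +0.056783 -0.000980 +0.000003 = -0.492752
Phases: e^{-i·(1)·3.8176}=-0.780077+0.625683i, e^{-i·(0)·1.8458}=+1.000000+0.000000i ⇒ D=+0.384384-0.308307i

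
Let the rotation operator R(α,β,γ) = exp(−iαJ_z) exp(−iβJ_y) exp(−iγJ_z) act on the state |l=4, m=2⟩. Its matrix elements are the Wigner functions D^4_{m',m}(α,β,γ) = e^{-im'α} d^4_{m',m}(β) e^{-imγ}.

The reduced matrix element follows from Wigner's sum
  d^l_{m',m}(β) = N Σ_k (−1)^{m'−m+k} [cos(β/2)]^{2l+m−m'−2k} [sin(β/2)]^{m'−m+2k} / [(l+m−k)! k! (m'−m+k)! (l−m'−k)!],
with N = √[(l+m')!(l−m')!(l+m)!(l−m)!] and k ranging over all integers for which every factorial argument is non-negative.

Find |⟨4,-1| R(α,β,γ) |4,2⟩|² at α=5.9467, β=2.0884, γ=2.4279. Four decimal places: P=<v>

D^4_{-1,2}(5.9467,2.0884,2.4279) = e^{-i·-1·5.9467}·d^4_{-1,2}(2.0884)·e^{-i·2·2.4279}. Compute d first:
c=cos(2.0884/2)=0.502594, s=sin(2.0884/2)=0.864523; N=√[6·120·720·2]=1018.233765
k: max(0,(2)−(-1))=3 … min(4+(2),4−(-1))=5
  k=3: (−1)^0·1018.2338/(72)·0.5026^5·0.8645^3 = +0.293042
  k=4: (−1)^1·1018.2338/(48)·0.5026^3·0.8645^5 = -1.300587
  k=5: (−1)^2·1018.2338/(240)·0.5026^1·0.8645^7 = +0.769641
d^4_{-1,2}(2.0884) = +0.293042 -1.300587 +0.769641 = -0.237904
|D^4_{-1,2}|² = |d^4_{-1,2}(β)|² = (-0.237904)² = 0.056599 (the z-rotation phases have unit modulus)

P=0.0566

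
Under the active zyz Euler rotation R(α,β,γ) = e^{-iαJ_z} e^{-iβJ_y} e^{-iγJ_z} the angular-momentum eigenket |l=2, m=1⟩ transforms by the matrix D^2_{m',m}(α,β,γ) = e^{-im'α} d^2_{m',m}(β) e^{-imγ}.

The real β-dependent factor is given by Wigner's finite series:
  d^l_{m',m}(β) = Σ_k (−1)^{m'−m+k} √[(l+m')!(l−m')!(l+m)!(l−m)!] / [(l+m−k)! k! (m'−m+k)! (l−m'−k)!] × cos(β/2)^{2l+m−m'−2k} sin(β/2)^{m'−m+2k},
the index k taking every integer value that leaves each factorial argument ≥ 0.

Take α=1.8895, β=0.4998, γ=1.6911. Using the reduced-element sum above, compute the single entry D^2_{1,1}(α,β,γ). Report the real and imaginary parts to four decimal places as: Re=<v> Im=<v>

Re=-0.6419 Im=0.3014

First d^2_{1,1}(β=0.4998), then the phase factors e^{-i(1)α} and e^{-i(1)γ}:
Half-angle: c=0.968937, s=0.247307. N=√(6·1·6·1)=6.000000
k: max(0,(1)−(1))=0 … min(2+(1),2−(1))=1
  k=0: (−1)^0·6.0000/(6)·0.9689^4·0.2473^0 = +0.881419
  k=1: (−1)^1·6.0000/(2)·0.9689^2·0.2473^2 = -0.172260
d^2_{1,1}(0.4998) = +0.881419 -0.172260 = +0.709159
D = (-0.313336-0.949642i)·(+0.709159)·(-0.120014-0.992772i) = -0.641912+0.301422i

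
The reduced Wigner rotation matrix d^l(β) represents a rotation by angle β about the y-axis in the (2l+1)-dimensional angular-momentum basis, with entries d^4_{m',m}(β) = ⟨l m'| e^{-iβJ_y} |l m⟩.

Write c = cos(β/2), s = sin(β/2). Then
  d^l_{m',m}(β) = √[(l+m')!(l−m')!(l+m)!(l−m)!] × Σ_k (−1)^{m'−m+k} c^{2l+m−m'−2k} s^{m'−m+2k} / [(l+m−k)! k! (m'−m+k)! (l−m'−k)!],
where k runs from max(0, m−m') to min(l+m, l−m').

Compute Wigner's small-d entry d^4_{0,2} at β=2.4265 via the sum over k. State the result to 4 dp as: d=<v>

d^4_{0,2}(β=2.4265) via Wigner's sum:
With c≡cos(β/2)=0.349977 and s≡sin(β/2)=0.936758, N=[24·24·720·2]^{1/2}=910.735966
The bounds max(0,m−m')=2 and min(l+m,l−m')=4 give 3 terms
  k=2: (−1)^0·910.7360/(96)·0.3500^6·0.9368^2 = +0.015297
  k=3: (−1)^1·910.7360/(36)·0.3500^4·0.9368^4 = -0.292252
  k=4: (−1)^2·910.7360/(96)·0.3500^2·0.9368^6 = +0.785173
d^4_{0,2}(2.4265) = +0.015297 -0.292252 +0.785173 = +0.508218

d=0.5082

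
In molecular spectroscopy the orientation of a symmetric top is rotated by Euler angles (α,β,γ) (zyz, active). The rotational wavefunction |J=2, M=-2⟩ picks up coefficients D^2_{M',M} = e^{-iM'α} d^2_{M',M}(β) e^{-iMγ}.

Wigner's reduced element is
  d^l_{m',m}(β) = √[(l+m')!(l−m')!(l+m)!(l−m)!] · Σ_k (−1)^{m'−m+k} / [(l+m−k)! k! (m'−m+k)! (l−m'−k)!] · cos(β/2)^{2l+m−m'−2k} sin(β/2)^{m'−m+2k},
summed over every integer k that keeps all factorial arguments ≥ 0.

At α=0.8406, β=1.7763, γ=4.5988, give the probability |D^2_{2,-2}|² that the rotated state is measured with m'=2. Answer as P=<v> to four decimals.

First d^2_{2,-2}(β=1.7763), then the phase factors e^{-i(2)α} and e^{-i(-2)γ}:
With c≡cos(β/2)=0.630849 and s≡sin(β/2)=0.775906, N=[24·1·1·24]^{1/2}=24.000000
k: max(0,(-2)−(2))=0 … min(2+(-2),2−(2))=0
  k=0: (−1)^4·24.0000/(24)·0.6308^0·0.7759^4 = +0.362440
d^2_{2,-2}(1.7763) = +0.362440
|D^2_{2,-2}|² = |d^2_{2,-2}(β)|² = (+0.362440)² = 0.131363 (the z-rotation phases have unit modulus)

P=0.1314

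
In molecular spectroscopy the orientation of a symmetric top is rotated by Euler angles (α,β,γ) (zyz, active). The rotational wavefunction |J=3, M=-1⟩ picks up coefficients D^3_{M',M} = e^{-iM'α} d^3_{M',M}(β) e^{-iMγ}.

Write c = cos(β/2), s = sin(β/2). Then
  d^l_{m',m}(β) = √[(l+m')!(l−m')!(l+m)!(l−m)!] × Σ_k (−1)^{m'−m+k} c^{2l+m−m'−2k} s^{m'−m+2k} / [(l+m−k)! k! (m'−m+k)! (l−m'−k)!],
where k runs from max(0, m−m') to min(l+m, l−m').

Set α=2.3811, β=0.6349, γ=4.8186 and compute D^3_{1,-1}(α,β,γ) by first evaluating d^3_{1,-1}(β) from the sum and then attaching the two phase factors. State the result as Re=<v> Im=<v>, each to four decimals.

Re=-0.3114 Im=0.2645

Split into d^3_{1,-1}(β=0.6349) × two z-phases.
With c≡cos(β/2)=0.950034 and s≡sin(β/2)=0.312145, N=[24·2·2·24]^{1/2}=48.000000
Admissible k: 0..2 (factorial args all ≥0)
  k=0: (−1)^2·48.0000/(8)·0.9500^4·0.3121^2 = +0.476235
  k=1: (−1)^3·48.0000/(6)·0.9500^2·0.3121^4 = -0.068548
  k=2: (−1)^4·48.0000/(48)·0.9500^0·0.3121^6 = +0.000925
d^3_{1,-1}(0.6349) = +0.476235 -0.068548 +0.000925 = +0.408612
D = (-0.724497-0.689278i)·(+0.408612)·(+0.106011-0.994365i) = -0.311444+0.264512i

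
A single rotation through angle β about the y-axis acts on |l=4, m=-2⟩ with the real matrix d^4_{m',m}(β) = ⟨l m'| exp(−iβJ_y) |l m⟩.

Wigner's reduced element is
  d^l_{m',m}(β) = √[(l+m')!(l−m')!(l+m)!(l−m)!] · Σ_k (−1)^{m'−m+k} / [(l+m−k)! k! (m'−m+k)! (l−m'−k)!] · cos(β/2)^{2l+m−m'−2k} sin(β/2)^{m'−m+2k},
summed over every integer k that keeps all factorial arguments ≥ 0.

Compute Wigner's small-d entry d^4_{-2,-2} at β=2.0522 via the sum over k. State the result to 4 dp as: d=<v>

d=0.4139

d^4_{-2,-2}(β=2.0522) via Wigner's sum:
With c≡cos(β/2)=0.518158 and s≡sin(β/2)=0.855285, N=[2·720·2·720]^{1/2}=1440.000000
The bounds max(0,m−m')=0 and min(l+m,l−m')=2 give 3 terms
  k=0: (−1)^0·1440.0000/(1440)·0.5182^8·0.8553^0 = +0.005196
  k=1: (−1)^1·1440.0000/(120)·0.5182^6·0.8553^2 = -0.169894
  k=2: (−1)^2·1440.0000/(96)·0.5182^4·0.8553^4 = +0.578608
d^4_{-2,-2}(2.0522) = +0.005196 -0.169894 +0.578608 = +0.413910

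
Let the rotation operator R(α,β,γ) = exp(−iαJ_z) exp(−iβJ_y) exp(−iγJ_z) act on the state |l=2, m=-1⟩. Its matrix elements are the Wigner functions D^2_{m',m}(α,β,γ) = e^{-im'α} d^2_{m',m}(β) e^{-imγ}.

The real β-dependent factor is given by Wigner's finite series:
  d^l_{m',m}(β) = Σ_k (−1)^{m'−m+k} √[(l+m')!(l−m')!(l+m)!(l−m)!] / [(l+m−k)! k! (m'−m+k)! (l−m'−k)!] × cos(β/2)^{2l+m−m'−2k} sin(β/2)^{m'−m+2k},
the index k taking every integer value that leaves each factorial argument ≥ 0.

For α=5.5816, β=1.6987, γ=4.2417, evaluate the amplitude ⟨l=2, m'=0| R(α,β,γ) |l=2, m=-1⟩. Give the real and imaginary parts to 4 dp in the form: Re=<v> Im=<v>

Re=-0.0703 Im=-0.1381

D^2_{0,-1}(5.5816,1.6987,4.2417) = e^{-i·0·5.5816}·d^2_{0,-1}(1.6987)·e^{-i·-1·4.2417}. Compute d first:
c=cos(1.6987/2)=0.660471, s=sin(1.6987/2)=0.750851; N=√[2·2·1·6]=4.898979
k: max(0,(-1)−(0))=0 … min(2+(-1),2−(0))=1
  k=0: (−1)^1·4.8990/(2)·0.6605^3·0.7509^1 = -0.529897
  k=1: (−1)^2·4.8990/(2)·0.6605^1·0.7509^3 = +0.684844
d^2_{0,-1}(1.6987) = -0.529897 +0.684844 = +0.154946
Phases: e^{-i·(0)·5.5816}=+1.000000+0.000000i, e^{-i·(-1)·4.2417}=-0.453500-0.891256i ⇒ D=-0.070268-0.138097i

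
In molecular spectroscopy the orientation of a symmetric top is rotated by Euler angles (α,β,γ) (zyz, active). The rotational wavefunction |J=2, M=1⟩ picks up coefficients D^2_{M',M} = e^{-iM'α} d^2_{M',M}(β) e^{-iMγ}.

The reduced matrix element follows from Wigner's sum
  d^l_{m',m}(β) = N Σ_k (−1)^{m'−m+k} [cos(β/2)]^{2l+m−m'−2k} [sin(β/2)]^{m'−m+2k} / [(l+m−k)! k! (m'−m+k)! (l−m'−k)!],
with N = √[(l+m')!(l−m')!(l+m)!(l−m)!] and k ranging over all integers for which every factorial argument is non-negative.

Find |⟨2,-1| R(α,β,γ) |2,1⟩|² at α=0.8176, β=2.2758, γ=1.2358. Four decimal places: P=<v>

P=0.0595

Split into d^2_{-1,1}(β=2.2758) × two z-phases.
Half-angle: c=0.419502, s=0.907755. N=√(1·6·6·1)=6.000000
The bounds max(0,m−m')=2 and min(l+m,l−m')=3 give 2 terms
  k=2: (−1)^0·6.0000/(2)·0.4195^2·0.9078^2 = +0.435036
  k=3: (−1)^1·6.0000/(6)·0.4195^0·0.9078^4 = -0.679006
d^2_{-1,1}(2.2758) = +0.435036 -0.679006 = -0.243970
|D^2_{-1,1}|² = |d^2_{-1,1}(β)|² = (-0.243970)² = 0.059521 (the z-rotation phases have unit modulus)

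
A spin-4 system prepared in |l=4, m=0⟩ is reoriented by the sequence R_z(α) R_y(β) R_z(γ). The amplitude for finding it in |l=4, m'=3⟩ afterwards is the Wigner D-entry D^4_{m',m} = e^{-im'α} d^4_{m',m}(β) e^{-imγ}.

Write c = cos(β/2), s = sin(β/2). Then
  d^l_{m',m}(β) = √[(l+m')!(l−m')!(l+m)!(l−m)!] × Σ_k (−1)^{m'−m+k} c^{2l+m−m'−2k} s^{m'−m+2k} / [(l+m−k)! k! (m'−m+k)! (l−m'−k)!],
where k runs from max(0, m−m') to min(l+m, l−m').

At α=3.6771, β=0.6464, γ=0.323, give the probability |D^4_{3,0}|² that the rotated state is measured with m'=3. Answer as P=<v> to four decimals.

P=0.0666

D^4_{3,0}(3.6771,0.6464,0.323) = e^{-i·3·3.6771}·d^4_{3,0}(0.6464)·e^{-i·0·0.323}. Compute d first:
With c≡cos(β/2)=0.948224 and s≡sin(β/2)=0.317602, N=[5040·1·24·24]^{1/2}=1703.830978
The bounds max(0,m−m')=0 and min(l+m,l−m')=1 give 2 terms
  k=0: (−1)^3·1703.8310/(144)·0.9482^5·0.3176^3 = -0.290583
  k=1: (−1)^4·1703.8310/(144)·0.9482^3·0.3176^5 = +0.032600
d^4_{3,0}(0.6464) = -0.290583 +0.032600 = -0.257983
|D^4_{3,0}|² = |d^4_{3,0}(β)|² = (-0.257983)² = 0.066555 (the z-rotation phases have unit modulus)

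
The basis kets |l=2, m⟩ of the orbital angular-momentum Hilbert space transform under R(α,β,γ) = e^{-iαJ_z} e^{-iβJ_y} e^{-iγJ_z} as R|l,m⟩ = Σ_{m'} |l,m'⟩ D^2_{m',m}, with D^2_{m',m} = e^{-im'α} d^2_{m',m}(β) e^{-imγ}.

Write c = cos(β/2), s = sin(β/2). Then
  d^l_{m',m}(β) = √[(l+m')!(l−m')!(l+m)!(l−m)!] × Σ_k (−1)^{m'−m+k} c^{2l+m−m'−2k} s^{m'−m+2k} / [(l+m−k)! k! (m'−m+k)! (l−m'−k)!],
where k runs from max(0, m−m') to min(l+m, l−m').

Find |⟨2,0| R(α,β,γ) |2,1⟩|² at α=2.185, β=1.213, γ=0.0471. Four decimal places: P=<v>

P=0.1614

D^2_{0,1}(2.185,1.213,0.0471) = e^{-i·0·2.185}·d^2_{0,1}(1.213)·e^{-i·1·0.0471}. Compute d first:
c=cos(1.213/2)=0.821648, s=sin(1.213/2)=0.569995; N=√[2·2·6·1]=4.898979
The bounds max(0,m−m')=1 and min(l+m,l−m')=2 give 2 terms
  k=1: (−1)^0·4.8990/(2)·0.8216^3·0.5700^1 = +0.774469
  k=2: (−1)^1·4.8990/(2)·0.8216^1·0.5700^3 = -0.372713
d^2_{0,1}(1.213) = +0.774469 -0.372713 = +0.401756
|D^2_{0,1}|² = |d^2_{0,1}(β)|² = (+0.401756)² = 0.161408 (the z-rotation phases have unit modulus)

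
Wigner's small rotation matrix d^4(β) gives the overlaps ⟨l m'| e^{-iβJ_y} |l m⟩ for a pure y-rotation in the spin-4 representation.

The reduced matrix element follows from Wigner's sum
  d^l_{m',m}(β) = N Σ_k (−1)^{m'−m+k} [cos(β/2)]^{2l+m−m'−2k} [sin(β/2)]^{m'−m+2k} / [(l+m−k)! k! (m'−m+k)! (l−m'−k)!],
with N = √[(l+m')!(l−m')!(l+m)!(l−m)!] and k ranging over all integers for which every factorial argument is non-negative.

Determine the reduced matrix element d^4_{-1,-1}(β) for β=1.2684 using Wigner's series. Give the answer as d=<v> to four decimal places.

d=0.0146

d^4_{-1,-1}(β=1.2684) via Wigner's sum:
c=cos(1.2684/2)=0.805546, s=sin(1.2684/2)=0.592533; N=√[6·120·6·120]=720.000000
Admissible k: 0..3 (factorial args all ≥0)
  k=0: (−1)^0·720.0000/(720)·0.8055^8·0.5925^0 = +0.177306
  k=1: (−1)^1·720.0000/(48)·0.8055^6·0.5925^2 = -1.438993
  k=2: (−1)^2·720.0000/(24)·0.8055^4·0.5925^4 = +1.557161
  k=3: (−1)^3·720.0000/(72)·0.8055^2·0.5925^6 = -0.280839
d^4_{-1,-1}(1.2684) = +0.177306 -1.438993 +1.557161 -0.280839 = +0.014635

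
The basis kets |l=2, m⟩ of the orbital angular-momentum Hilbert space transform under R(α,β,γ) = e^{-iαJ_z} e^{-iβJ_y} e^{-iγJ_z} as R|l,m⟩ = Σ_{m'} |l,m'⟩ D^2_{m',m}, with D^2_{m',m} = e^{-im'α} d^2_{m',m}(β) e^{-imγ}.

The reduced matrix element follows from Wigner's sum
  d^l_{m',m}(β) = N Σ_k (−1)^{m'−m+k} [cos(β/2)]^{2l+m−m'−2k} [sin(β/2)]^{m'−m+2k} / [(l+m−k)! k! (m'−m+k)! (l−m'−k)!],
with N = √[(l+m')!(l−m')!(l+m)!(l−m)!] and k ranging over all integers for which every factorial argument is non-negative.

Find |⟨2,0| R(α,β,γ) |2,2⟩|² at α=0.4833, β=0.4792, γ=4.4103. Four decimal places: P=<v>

P=0.0169

D^2_{0,2}(0.4833,0.4792,4.4103) = e^{-i·0·0.4833}·d^2_{0,2}(0.4792)·e^{-i·2·4.4103}. Compute d first:
c=cos(0.4792/2)=0.971433, s=sin(0.4792/2)=0.237314; N=√[2·2·24·1]=9.797959
Admissible k: 2..2 (factorial args all ≥0)
  k=2: (−1)^0·9.7980/(4)·0.9714^2·0.2373^2 = +0.130181
d^2_{0,2}(0.4792) = +0.130181
|D^2_{0,2}|² = |d^2_{0,2}(β)|² = (+0.130181)² = 0.016947 (the z-rotation phases have unit modulus)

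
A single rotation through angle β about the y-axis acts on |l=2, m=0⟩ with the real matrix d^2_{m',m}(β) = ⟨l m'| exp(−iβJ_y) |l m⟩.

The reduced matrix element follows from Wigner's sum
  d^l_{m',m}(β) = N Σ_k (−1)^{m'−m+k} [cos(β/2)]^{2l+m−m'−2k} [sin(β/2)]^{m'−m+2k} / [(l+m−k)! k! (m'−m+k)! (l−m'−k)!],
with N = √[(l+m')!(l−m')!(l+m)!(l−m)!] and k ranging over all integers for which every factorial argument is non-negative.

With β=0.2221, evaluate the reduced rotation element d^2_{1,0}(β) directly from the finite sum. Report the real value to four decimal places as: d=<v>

d^2_{1,0}(β=0.2221) via Wigner's sum:
Half-angle: c=0.993840, s=0.110822. N=√(6·1·2·2)=4.898979
Admissible k: 0..1 (factorial args all ≥0)
  k=0: (−1)^1·4.8990/(2)·0.9938^3·0.1108^1 = -0.266472
  k=1: (−1)^2·4.8990/(2)·0.9938^1·0.1108^3 = +0.003313
d^2_{1,0}(0.2221) = -0.266472 +0.003313 = -0.263158

d=-0.2632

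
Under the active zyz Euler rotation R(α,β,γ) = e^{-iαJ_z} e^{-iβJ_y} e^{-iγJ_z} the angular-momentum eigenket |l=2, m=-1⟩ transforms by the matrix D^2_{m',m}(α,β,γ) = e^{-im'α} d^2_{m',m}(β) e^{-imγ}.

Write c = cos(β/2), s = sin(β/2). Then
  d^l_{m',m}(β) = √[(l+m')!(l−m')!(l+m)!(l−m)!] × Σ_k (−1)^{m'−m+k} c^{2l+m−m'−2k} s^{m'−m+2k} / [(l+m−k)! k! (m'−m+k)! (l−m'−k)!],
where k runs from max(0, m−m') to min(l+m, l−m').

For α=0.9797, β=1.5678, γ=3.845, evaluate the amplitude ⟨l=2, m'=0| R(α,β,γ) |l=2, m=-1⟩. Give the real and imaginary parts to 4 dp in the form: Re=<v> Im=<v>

Re=0.0028 Im=0.0024

D^2_{0,-1}(0.9797,1.5678,3.845) = e^{-i·0·0.9797}·d^2_{0,-1}(1.5678)·e^{-i·-1·3.845}. Compute d first:
c=cos(1.5678/2)=0.708165, s=sin(1.5678/2)=0.706047; N=√[2·2·1·6]=4.898979
Admissible k: 0..1 (factorial args all ≥0)
  k=0: (−1)^1·4.8990/(2)·0.7082^3·0.7060^1 = -0.614205
  k=1: (−1)^2·4.8990/(2)·0.7082^1·0.7060^3 = +0.610535
d^2_{0,-1}(1.5678) = -0.614205 +0.610535 = -0.003670
D = (+1.000000+0.000000i)·(-0.003670)·(-0.762643-0.646820i) = +0.002799+0.002374i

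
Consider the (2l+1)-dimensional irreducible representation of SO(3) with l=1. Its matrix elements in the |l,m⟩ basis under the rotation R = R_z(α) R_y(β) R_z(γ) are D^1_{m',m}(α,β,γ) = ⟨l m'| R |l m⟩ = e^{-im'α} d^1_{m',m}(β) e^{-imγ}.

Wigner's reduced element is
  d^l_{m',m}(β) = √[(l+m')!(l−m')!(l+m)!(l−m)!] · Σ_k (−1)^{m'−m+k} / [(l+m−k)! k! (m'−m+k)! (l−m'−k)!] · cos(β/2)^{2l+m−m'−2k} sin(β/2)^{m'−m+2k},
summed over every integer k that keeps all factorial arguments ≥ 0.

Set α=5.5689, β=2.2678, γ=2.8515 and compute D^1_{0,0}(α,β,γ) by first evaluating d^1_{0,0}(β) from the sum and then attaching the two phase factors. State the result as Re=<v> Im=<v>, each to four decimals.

Split into d^1_{0,0}(β=2.2678) × two z-phases.
Half-angle: c=0.423129, s=0.906069. N=√(1·1·1·1)=1.000000
k: max(0,(0)−(0))=0 … min(1+(0),1−(0))=1
  k=0: (−1)^0·1.0000/(1)·0.4231^2·0.9061^0 = +0.179038
  k=1: (−1)^1·1.0000/(1)·0.4231^0·0.9061^2 = -0.820962
d^1_{0,0}(2.2678) = +0.179038 -0.820962 = -0.641923
Phases: e^{-i·(0)·5.5689}=+1.000000+0.000000i, e^{-i·(0)·2.8515}=+1.000000+0.000000i ⇒ D=-0.641923+0.000000i

Re=-0.6419 Im=0.0000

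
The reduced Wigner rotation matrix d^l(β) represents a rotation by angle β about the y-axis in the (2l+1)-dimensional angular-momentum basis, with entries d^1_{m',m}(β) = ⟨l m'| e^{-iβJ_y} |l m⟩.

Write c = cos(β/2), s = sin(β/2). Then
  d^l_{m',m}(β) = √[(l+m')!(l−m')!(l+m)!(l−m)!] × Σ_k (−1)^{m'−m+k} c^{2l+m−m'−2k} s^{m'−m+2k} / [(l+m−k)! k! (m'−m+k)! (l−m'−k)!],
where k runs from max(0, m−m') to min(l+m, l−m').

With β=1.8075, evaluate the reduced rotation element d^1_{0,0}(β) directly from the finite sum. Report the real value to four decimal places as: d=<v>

d=-0.2345

d^1_{0,0}(β=1.8075) via Wigner's sum:
c=cos(1.8075/2)=0.618668, s=sin(1.8075/2)=0.785652; N=√[1·1·1·1]=1.000000
Admissible k: 0..1 (factorial args all ≥0)
  k=0: (−1)^0·1.0000/(1)·0.6187^2·0.7857^0 = +0.382750
  k=1: (−1)^1·1.0000/(1)·0.6187^0·0.7857^2 = -0.617250
d^1_{0,0}(1.8075) = +0.382750 -0.617250 = -0.234499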